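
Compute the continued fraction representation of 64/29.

Run the Euclidean algorithm on 64 and 29; the successive quotients are the partial quotients a_0, a_1, ... (each step inverts the fractional part left over by the previous one):
  64 = 2*29 + 6, so a_0 = 2.
  29 = 4*6 + 5, so a_1 = 4.
  6 = 1*5 + 1, so a_2 = 1.
  5 = 5*1 + 0, so a_3 = 5.
The remainder reaches 0 after 4 divisions, so the expansion has 4 partial quotients, read off in order.

[2; 4, 1, 5]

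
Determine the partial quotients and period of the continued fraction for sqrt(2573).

Write x_i = (sqrt(2573) + m_i)/d_i with (m_0, d_0) = (0, 1). a_0 = floor(sqrt(2573)) = 50, since 50^2 = 2500 <= 2573 < 2601 = 51^2.
Iterate m_{i+1} = d_i*a_i - m_i, d_{i+1} = (2573 - m_{i+1}^2)/d_i, a_{i+1} = floor((a_0 + m_{i+1})/d_{i+1}):
  m_1 = 1*50 - 0 = 50, d_1 = (2573 - 50^2)/1 = 73/1 = 73, a_1 = floor((50 + 50)/73) = 1.
  m_2 = 73*1 - 50 = 23, d_2 = (2573 - 23^2)/73 = 2044/73 = 28, a_2 = floor((50 + 23)/28) = 2.
  m_3 = 28*2 - 23 = 33, d_3 = (2573 - 33^2)/28 = 1484/28 = 53, a_3 = floor((50 + 33)/53) = 1.
  m_4 = 53*1 - 33 = 20, d_4 = (2573 - 20^2)/53 = 2173/53 = 41, a_4 = floor((50 + 20)/41) = 1.
  m_5 = 41*1 - 20 = 21, d_5 = (2573 - 21^2)/41 = 2132/41 = 52, a_5 = floor((50 + 21)/52) = 1.
  m_6 = 52*1 - 21 = 31, d_6 = (2573 - 31^2)/52 = 1612/52 = 31, a_6 = floor((50 + 31)/31) = 2.
  m_7 = 31*2 - 31 = 31, d_7 = (2573 - 31^2)/31 = 1612/31 = 52, a_7 = floor((50 + 31)/52) = 1.
  m_8 = 52*1 - 31 = 21, d_8 = (2573 - 21^2)/52 = 2132/52 = 41, a_8 = floor((50 + 21)/41) = 1.
  m_9 = 41*1 - 21 = 20, d_9 = (2573 - 20^2)/41 = 2173/41 = 53, a_9 = floor((50 + 20)/53) = 1.
  m_10 = 53*1 - 20 = 33, d_10 = (2573 - 33^2)/53 = 1484/53 = 28, a_10 = floor((50 + 33)/28) = 2.
  m_11 = 28*2 - 33 = 23, d_11 = (2573 - 23^2)/28 = 2044/28 = 73, a_11 = floor((50 + 23)/73) = 1.
  m_12 = 73*1 - 23 = 50, d_12 = (2573 - 50^2)/73 = 73/73 = 1, a_12 = floor((50 + 50)/1) = 100.
  m_13 = 1*100 - 50 = 50, d_13 = (2573 - 50^2)/1 = 73/1 = 73: (m_13, d_13) = (m_1, d_1) = (50, 73), so from here the quotients repeat a_1, ..., a_12; the period length is 12.
Hence the expansion of sqrt(2573) is a_0 = 50 followed by the repeating block 1, 2, 1, 1, 1, 2, 1, 1, 1, 2, 1, 100 (period 12).

[50; (1, 2, 1, 1, 1, 2, 1, 1, 1, 2, 1, 100)]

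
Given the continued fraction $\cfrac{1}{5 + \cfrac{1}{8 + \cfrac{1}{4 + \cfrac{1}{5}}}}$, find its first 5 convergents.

0/1, 1/5, 8/41, 33/169, 173/886

Using the convergent recurrence p_i = a_i*p_{i-1} + p_{i-2}, q_i = a_i*q_{i-1} + q_{i-2} with p_{-2}=0, p_{-1}=1, q_{-2}=1, q_{-1}=0:
  i=0: a_0=0, p_0 = 0*1 + 0 = 0, q_0 = 0*0 + 1 = 1.
  i=1: a_1=5, p_1 = 5*0 + 1 = 1, q_1 = 5*1 + 0 = 5.
  i=2: a_2=8, p_2 = 8*1 + 0 = 8, q_2 = 8*5 + 1 = 41.
  i=3: a_3=4, p_3 = 4*8 + 1 = 33, q_3 = 4*41 + 5 = 169.
  i=4: a_4=5, p_4 = 5*33 + 8 = 173, q_4 = 5*169 + 41 = 886.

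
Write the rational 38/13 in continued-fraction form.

Run the Euclidean algorithm on 38 and 13; the successive quotients are the partial quotients a_0, a_1, ... (each step inverts the fractional part left over by the previous one):
  38 = 2*13 + 12, so a_0 = 2.
  13 = 1*12 + 1, so a_1 = 1.
  12 = 12*1 + 0, so a_2 = 12.
The remainder reaches 0 after 3 divisions, so the expansion has 3 partial quotients, read off in order.

[2; 1, 12]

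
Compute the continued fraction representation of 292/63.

Run the Euclidean algorithm on 292 and 63; the successive quotients are the partial quotients a_0, a_1, ... (each step inverts the fractional part left over by the previous one):
  292 = 4*63 + 40, so a_0 = 4.
  63 = 1*40 + 23, so a_1 = 1.
  40 = 1*23 + 17, so a_2 = 1.
  23 = 1*17 + 6, so a_3 = 1.
  17 = 2*6 + 5, so a_4 = 2.
  6 = 1*5 + 1, so a_5 = 1.
  5 = 5*1 + 0, so a_6 = 5.
The remainder reaches 0 after 7 divisions, so the expansion has 7 partial quotients, read off in order.

[4; 1, 1, 1, 2, 1, 5]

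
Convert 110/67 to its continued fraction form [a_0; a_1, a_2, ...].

Run the Euclidean algorithm on 110 and 67; the successive quotients are the partial quotients a_0, a_1, ... (each step inverts the fractional part left over by the previous one):
  110 = 1*67 + 43, so a_0 = 1.
  67 = 1*43 + 24, so a_1 = 1.
  43 = 1*24 + 19, so a_2 = 1.
  24 = 1*19 + 5, so a_3 = 1.
  19 = 3*5 + 4, so a_4 = 3.
  5 = 1*4 + 1, so a_5 = 1.
  4 = 4*1 + 0, so a_6 = 4.
The remainder reaches 0 after 7 divisions, so the expansion has 7 partial quotients, read off in order.

[1; 1, 1, 1, 3, 1, 4]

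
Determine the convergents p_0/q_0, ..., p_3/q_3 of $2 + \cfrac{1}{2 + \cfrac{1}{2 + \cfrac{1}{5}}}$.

2/1, 5/2, 12/5, 65/27

Using the convergent recurrence p_i = a_i*p_{i-1} + p_{i-2}, q_i = a_i*q_{i-1} + q_{i-2} with p_{-2}=0, p_{-1}=1, q_{-2}=1, q_{-1}=0:
  i=0: a_0=2, p_0 = 2*1 + 0 = 2, q_0 = 2*0 + 1 = 1.
  i=1: a_1=2, p_1 = 2*2 + 1 = 5, q_1 = 2*1 + 0 = 2.
  i=2: a_2=2, p_2 = 2*5 + 2 = 12, q_2 = 2*2 + 1 = 5.
  i=3: a_3=5, p_3 = 5*12 + 5 = 65, q_3 = 5*5 + 2 = 27.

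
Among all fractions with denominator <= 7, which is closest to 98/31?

Expand x = 98/31 as a continued fraction with the Euclidean algorithm:
  98 = 3*31 + 5, so a_0 = 3.
  31 = 6*5 + 1, so a_1 = 6.
  5 = 5*1 + 0, so a_2 = 5.
so x = [3; 6, 5].
Convergents (p_i = a_i*p_{i-1} + p_{i-2}, q_i = a_i*q_{i-1} + q_{i-2} with p_{-2}=0, p_{-1}=1, q_{-2}=1, q_{-1}=0), until the denominator exceeds 7:
  i=0: a_0=3, p_0 = 3*1 + 0 = 3, q_0 = 3*0 + 1 = 1.
  i=1: a_1=6, p_1 = 6*3 + 1 = 19, q_1 = 6*1 + 0 = 6.
  i=2: a_2=5, p_2 = 5*19 + 3 = 98, q_2 = 5*6 + 1 = 31.
q_2 = 31 > 7, so the last convergent with denominator <= 7 is p_1/q_1 = 19/6.
The closest fraction with denominator <= 7 is either p_1/q_1 or the intermediate fraction (k*p_1 + p_0)/(k*q_1 + q_0) with the largest k >= 1 whose denominator stays <= 7; these approach x as k grows, and every other convergent or intermediate fraction in range is farther away.
Largest k: floor((7 - q_0)/q_1) = floor((7 - 1)/6) = 1.
That gives (1*19 + 3)/(1*6 + 1) = 22/7.
Compare the errors: |x - 19/6| = |98*6 - 19*31|/(31*6) = 1/186, and |x - 22/7| = |98*7 - 22*31|/(31*7) = 4/217.
Cross-multiplying, 1*217 = 217 < 744 = 4*186, so 1/186 is smaller: the convergent 19/6 is closer to x than 22/7.

19/6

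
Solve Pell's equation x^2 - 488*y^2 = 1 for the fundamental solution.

(x, y) = (243, 11)

First expand sqrt(488) as a continued fraction. With x_i = (sqrt(488) + m_i)/d_i and (m_0, d_0) = (0, 1): a_0 = floor(sqrt(488)) = 22, since 22^2 = 484 <= 488 < 529 = 23^2.
Iterate m_{i+1} = d_i*a_i - m_i, d_{i+1} = (488 - m_{i+1}^2)/d_i, a_{i+1} = floor((a_0 + m_{i+1})/d_{i+1}):
  m_1 = 1*22 - 0 = 22, d_1 = (488 - 22^2)/1 = 4/1 = 4, a_1 = floor((22 + 22)/4) = 11.
  m_2 = 4*11 - 22 = 22, d_2 = (488 - 22^2)/4 = 4/4 = 1, a_2 = floor((22 + 22)/1) = 44.
  m_3 = 1*44 - 22 = 22, d_3 = (488 - 22^2)/1 = 4/1 = 4: (m_3, d_3) = (m_1, d_1) = (22, 4), so from here the quotients repeat a_1, a_2; the period length is 2.
So sqrt(488) = [22; (11, 44)] with period length k = 2.
k is even, so the fundamental solution of x^2 - 488y^2 = 1 is (p_{k-1}, q_{k-1}) = (p_1, q_1); compute convergents through index 1.
Convergents (p_i = a_i*p_{i-1} + p_{i-2}, q_i = a_i*q_{i-1} + q_{i-2} with p_{-2}=0, p_{-1}=1, q_{-2}=1, q_{-1}=0):
  i=0: a_0=22, p_0 = 22*1 + 0 = 22, q_0 = 22*0 + 1 = 1.
  i=1: a_1=11, p_1 = 11*22 + 1 = 243, q_1 = 11*1 + 0 = 11.
Check: 243^2 - 488*11^2 = 59049 - 59048 = 1, so (x, y) = (243, 11) solves the equation, and by the theorem it is the least positive solution.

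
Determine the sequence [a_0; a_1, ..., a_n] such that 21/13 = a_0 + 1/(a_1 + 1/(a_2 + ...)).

Run the Euclidean algorithm on 21 and 13; the successive quotients are the partial quotients a_0, a_1, ... (each step inverts the fractional part left over by the previous one):
  21 = 1*13 + 8, so a_0 = 1.
  13 = 1*8 + 5, so a_1 = 1.
  8 = 1*5 + 3, so a_2 = 1.
  5 = 1*3 + 2, so a_3 = 1.
  3 = 1*2 + 1, so a_4 = 1.
  2 = 2*1 + 0, so a_5 = 2.
The remainder reaches 0 after 6 divisions, so the expansion has 6 partial quotients, read off in order.

[1; 1, 1, 1, 1, 2]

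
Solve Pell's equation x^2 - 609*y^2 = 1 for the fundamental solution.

(x, y) = (605695, 24544)

First expand sqrt(609) as a continued fraction. With x_i = (sqrt(609) + m_i)/d_i and (m_0, d_0) = (0, 1): a_0 = floor(sqrt(609)) = 24, since 24^2 = 576 <= 609 < 625 = 25^2.
Iterate m_{i+1} = d_i*a_i - m_i, d_{i+1} = (609 - m_{i+1}^2)/d_i, a_{i+1} = floor((a_0 + m_{i+1})/d_{i+1}):
  m_1 = 1*24 - 0 = 24, d_1 = (609 - 24^2)/1 = 33/1 = 33, a_1 = floor((24 + 24)/33) = 1.
  m_2 = 33*1 - 24 = 9, d_2 = (609 - 9^2)/33 = 528/33 = 16, a_2 = floor((24 + 9)/16) = 2.
  m_3 = 16*2 - 9 = 23, d_3 = (609 - 23^2)/16 = 80/16 = 5, a_3 = floor((24 + 23)/5) = 9.
  m_4 = 5*9 - 23 = 22, d_4 = (609 - 22^2)/5 = 125/5 = 25, a_4 = floor((24 + 22)/25) = 1.
  m_5 = 25*1 - 22 = 3, d_5 = (609 - 3^2)/25 = 600/25 = 24, a_5 = floor((24 + 3)/24) = 1.
  m_6 = 24*1 - 3 = 21, d_6 = (609 - 21^2)/24 = 168/24 = 7, a_6 = floor((24 + 21)/7) = 6.
  m_7 = 7*6 - 21 = 21, d_7 = (609 - 21^2)/7 = 168/7 = 24, a_7 = floor((24 + 21)/24) = 1.
  m_8 = 24*1 - 21 = 3, d_8 = (609 - 3^2)/24 = 600/24 = 25, a_8 = floor((24 + 3)/25) = 1.
  m_9 = 25*1 - 3 = 22, d_9 = (609 - 22^2)/25 = 125/25 = 5, a_9 = floor((24 + 22)/5) = 9.
  m_10 = 5*9 - 22 = 23, d_10 = (609 - 23^2)/5 = 80/5 = 16, a_10 = floor((24 + 23)/16) = 2.
  m_11 = 16*2 - 23 = 9, d_11 = (609 - 9^2)/16 = 528/16 = 33, a_11 = floor((24 + 9)/33) = 1.
  m_12 = 33*1 - 9 = 24, d_12 = (609 - 24^2)/33 = 33/33 = 1, a_12 = floor((24 + 24)/1) = 48.
  m_13 = 1*48 - 24 = 24, d_13 = (609 - 24^2)/1 = 33/1 = 33: (m_13, d_13) = (m_1, d_1) = (24, 33), so from here the quotients repeat a_1, ..., a_12; the period length is 12.
So sqrt(609) = [24; (1, 2, 9, 1, 1, 6, 1, 1, 9, 2, 1, 48)] with period length k = 12.
k is even, so the fundamental solution of x^2 - 609y^2 = 1 is (p_{k-1}, q_{k-1}) = (p_11, q_11); compute convergents through index 11.
Convergents (p_i = a_i*p_{i-1} + p_{i-2}, q_i = a_i*q_{i-1} + q_{i-2} with p_{-2}=0, p_{-1}=1, q_{-2}=1, q_{-1}=0):
  i=0: a_0=24, p_0 = 24*1 + 0 = 24, q_0 = 24*0 + 1 = 1.
  i=1: a_1=1, p_1 = 1*24 + 1 = 25, q_1 = 1*1 + 0 = 1.
  i=2: a_2=2, p_2 = 2*25 + 24 = 74, q_2 = 2*1 + 1 = 3.
  i=3: a_3=9, p_3 = 9*74 + 25 = 691, q_3 = 9*3 + 1 = 28.
  i=4: a_4=1, p_4 = 1*691 + 74 = 765, q_4 = 1*28 + 3 = 31.
  i=5: a_5=1, p_5 = 1*765 + 691 = 1456, q_5 = 1*31 + 28 = 59.
  i=6: a_6=6, p_6 = 6*1456 + 765 = 9501, q_6 = 6*59 + 31 = 385.
  i=7: a_7=1, p_7 = 1*9501 + 1456 = 10957, q_7 = 1*385 + 59 = 444.
  i=8: a_8=1, p_8 = 1*10957 + 9501 = 20458, q_8 = 1*444 + 385 = 829.
  i=9: a_9=9, p_9 = 9*20458 + 10957 = 195079, q_9 = 9*829 + 444 = 7905.
  i=10: a_10=2, p_10 = 2*195079 + 20458 = 410616, q_10 = 2*7905 + 829 = 16639.
  i=11: a_11=1, p_11 = 1*410616 + 195079 = 605695, q_11 = 1*16639 + 7905 = 24544.
Check: 605695^2 - 609*24544^2 = 366866433025 - 366866433024 = 1, so (x, y) = (605695, 24544) solves the equation, and by the theorem it is the least positive solution.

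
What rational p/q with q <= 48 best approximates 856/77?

478/43

Expand x = 856/77 as a continued fraction with the Euclidean algorithm:
  856 = 11*77 + 9, so a_0 = 11.
  77 = 8*9 + 5, so a_1 = 8.
  9 = 1*5 + 4, so a_2 = 1.
  5 = 1*4 + 1, so a_3 = 1.
  4 = 4*1 + 0, so a_4 = 4.
so x = [11; 8, 1, 1, 4].
Convergents (p_i = a_i*p_{i-1} + p_{i-2}, q_i = a_i*q_{i-1} + q_{i-2} with p_{-2}=0, p_{-1}=1, q_{-2}=1, q_{-1}=0), until the denominator exceeds 48:
  i=0: a_0=11, p_0 = 11*1 + 0 = 11, q_0 = 11*0 + 1 = 1.
  i=1: a_1=8, p_1 = 8*11 + 1 = 89, q_1 = 8*1 + 0 = 8.
  i=2: a_2=1, p_2 = 1*89 + 11 = 100, q_2 = 1*8 + 1 = 9.
  i=3: a_3=1, p_3 = 1*100 + 89 = 189, q_3 = 1*9 + 8 = 17.
  i=4: a_4=4, p_4 = 4*189 + 100 = 856, q_4 = 4*17 + 9 = 77.
q_4 = 77 > 48, so the last convergent with denominator <= 48 is p_3/q_3 = 189/17.
The closest fraction with denominator <= 48 is either p_3/q_3 or the intermediate fraction (k*p_3 + p_2)/(k*q_3 + q_2) with the largest k >= 1 whose denominator stays <= 48; these approach x as k grows, and every other convergent or intermediate fraction in range is farther away.
Largest k: floor((48 - q_2)/q_3) = floor((48 - 9)/17) = 2.
That gives (2*189 + 100)/(2*17 + 9) = 478/43.
Compare the errors: |x - 189/17| = |856*17 - 189*77|/(77*17) = 1/1309, and |x - 478/43| = |856*43 - 478*77|/(77*43) = 2/3311.
Cross-multiplying, 2*1309 = 2618 < 3311 = 1*3311, so 2/3311 is smaller: the intermediate fraction 478/43 is closer to x than 189/17.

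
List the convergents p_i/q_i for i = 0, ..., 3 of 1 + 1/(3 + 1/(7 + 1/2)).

Using the convergent recurrence p_i = a_i*p_{i-1} + p_{i-2}, q_i = a_i*q_{i-1} + q_{i-2} with p_{-2}=0, p_{-1}=1, q_{-2}=1, q_{-1}=0:
  i=0: a_0=1, p_0 = 1*1 + 0 = 1, q_0 = 1*0 + 1 = 1.
  i=1: a_1=3, p_1 = 3*1 + 1 = 4, q_1 = 3*1 + 0 = 3.
  i=2: a_2=7, p_2 = 7*4 + 1 = 29, q_2 = 7*3 + 1 = 22.
  i=3: a_3=2, p_3 = 2*29 + 4 = 62, q_3 = 2*22 + 3 = 47.

1/1, 4/3, 29/22, 62/47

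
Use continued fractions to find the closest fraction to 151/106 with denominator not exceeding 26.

Expand x = 151/106 as a continued fraction with the Euclidean algorithm:
  151 = 1*106 + 45, so a_0 = 1.
  106 = 2*45 + 16, so a_1 = 2.
  45 = 2*16 + 13, so a_2 = 2.
  16 = 1*13 + 3, so a_3 = 1.
  13 = 4*3 + 1, so a_4 = 4.
  3 = 3*1 + 0, so a_5 = 3.
so x = [1; 2, 2, 1, 4, 3].
Convergents (p_i = a_i*p_{i-1} + p_{i-2}, q_i = a_i*q_{i-1} + q_{i-2} with p_{-2}=0, p_{-1}=1, q_{-2}=1, q_{-1}=0), until the denominator exceeds 26:
  i=0: a_0=1, p_0 = 1*1 + 0 = 1, q_0 = 1*0 + 1 = 1.
  i=1: a_1=2, p_1 = 2*1 + 1 = 3, q_1 = 2*1 + 0 = 2.
  i=2: a_2=2, p_2 = 2*3 + 1 = 7, q_2 = 2*2 + 1 = 5.
  i=3: a_3=1, p_3 = 1*7 + 3 = 10, q_3 = 1*5 + 2 = 7.
  i=4: a_4=4, p_4 = 4*10 + 7 = 47, q_4 = 4*7 + 5 = 33.
q_4 = 33 > 26, so the last convergent with denominator <= 26 is p_3/q_3 = 10/7.
The closest fraction with denominator <= 26 is either p_3/q_3 or the intermediate fraction (k*p_3 + p_2)/(k*q_3 + q_2) with the largest k >= 1 whose denominator stays <= 26; these approach x as k grows, and every other convergent or intermediate fraction in range is farther away.
Largest k: floor((26 - q_2)/q_3) = floor((26 - 5)/7) = 3.
That gives (3*10 + 7)/(3*7 + 5) = 37/26.
Compare the errors: |x - 10/7| = |151*7 - 10*106|/(106*7) = 3/742, and |x - 37/26| = |151*26 - 37*106|/(106*26) = 4/2756.
Cross-multiplying, 4*742 = 2968 < 8268 = 3*2756, so 4/2756 is smaller: the intermediate fraction 37/26 is closer to x than 10/7.

37/26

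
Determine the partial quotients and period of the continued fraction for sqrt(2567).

Write x_i = (sqrt(2567) + m_i)/d_i with (m_0, d_0) = (0, 1). a_0 = floor(sqrt(2567)) = 50, since 50^2 = 2500 <= 2567 < 2601 = 51^2.
Iterate m_{i+1} = d_i*a_i - m_i, d_{i+1} = (2567 - m_{i+1}^2)/d_i, a_{i+1} = floor((a_0 + m_{i+1})/d_{i+1}):
  m_1 = 1*50 - 0 = 50, d_1 = (2567 - 50^2)/1 = 67/1 = 67, a_1 = floor((50 + 50)/67) = 1.
  m_2 = 67*1 - 50 = 17, d_2 = (2567 - 17^2)/67 = 2278/67 = 34, a_2 = floor((50 + 17)/34) = 1.
  m_3 = 34*1 - 17 = 17, d_3 = (2567 - 17^2)/34 = 2278/34 = 67, a_3 = floor((50 + 17)/67) = 1.
  m_4 = 67*1 - 17 = 50, d_4 = (2567 - 50^2)/67 = 67/67 = 1, a_4 = floor((50 + 50)/1) = 100.
  m_5 = 1*100 - 50 = 50, d_5 = (2567 - 50^2)/1 = 67/1 = 67: (m_5, d_5) = (m_1, d_1) = (50, 67), so from here the quotients repeat a_1, ..., a_4; the period length is 4.
Hence the expansion of sqrt(2567) is a_0 = 50 followed by the repeating block 1, 1, 1, 100 (period 4).

[50; (1, 1, 1, 100)]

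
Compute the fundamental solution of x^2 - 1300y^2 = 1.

First expand sqrt(1300) as a continued fraction. With x_i = (sqrt(1300) + m_i)/d_i and (m_0, d_0) = (0, 1): a_0 = floor(sqrt(1300)) = 36, since 36^2 = 1296 <= 1300 < 1369 = 37^2.
Iterate m_{i+1} = d_i*a_i - m_i, d_{i+1} = (1300 - m_{i+1}^2)/d_i, a_{i+1} = floor((a_0 + m_{i+1})/d_{i+1}):
  m_1 = 1*36 - 0 = 36, d_1 = (1300 - 36^2)/1 = 4/1 = 4, a_1 = floor((36 + 36)/4) = 18.
  m_2 = 4*18 - 36 = 36, d_2 = (1300 - 36^2)/4 = 4/4 = 1, a_2 = floor((36 + 36)/1) = 72.
  m_3 = 1*72 - 36 = 36, d_3 = (1300 - 36^2)/1 = 4/1 = 4: (m_3, d_3) = (m_1, d_1) = (36, 4), so from here the quotients repeat a_1, a_2; the period length is 2.
So sqrt(1300) = [36; (18, 72)] with period length k = 2.
k is even, so the fundamental solution of x^2 - 1300y^2 = 1 is (p_{k-1}, q_{k-1}) = (p_1, q_1); compute convergents through index 1.
Convergents (p_i = a_i*p_{i-1} + p_{i-2}, q_i = a_i*q_{i-1} + q_{i-2} with p_{-2}=0, p_{-1}=1, q_{-2}=1, q_{-1}=0):
  i=0: a_0=36, p_0 = 36*1 + 0 = 36, q_0 = 36*0 + 1 = 1.
  i=1: a_1=18, p_1 = 18*36 + 1 = 649, q_1 = 18*1 + 0 = 18.
Check: 649^2 - 1300*18^2 = 421201 - 421200 = 1, so (x, y) = (649, 18) solves the equation, and by the theorem it is the least positive solution.

(x, y) = (649, 18)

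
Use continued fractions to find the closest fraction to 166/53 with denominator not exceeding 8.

25/8

Expand x = 166/53 as a continued fraction with the Euclidean algorithm:
  166 = 3*53 + 7, so a_0 = 3.
  53 = 7*7 + 4, so a_1 = 7.
  7 = 1*4 + 3, so a_2 = 1.
  4 = 1*3 + 1, so a_3 = 1.
  3 = 3*1 + 0, so a_4 = 3.
so x = [3; 7, 1, 1, 3].
Convergents (p_i = a_i*p_{i-1} + p_{i-2}, q_i = a_i*q_{i-1} + q_{i-2} with p_{-2}=0, p_{-1}=1, q_{-2}=1, q_{-1}=0), until the denominator exceeds 8:
  i=0: a_0=3, p_0 = 3*1 + 0 = 3, q_0 = 3*0 + 1 = 1.
  i=1: a_1=7, p_1 = 7*3 + 1 = 22, q_1 = 7*1 + 0 = 7.
  i=2: a_2=1, p_2 = 1*22 + 3 = 25, q_2 = 1*7 + 1 = 8.
  i=3: a_3=1, p_3 = 1*25 + 22 = 47, q_3 = 1*8 + 7 = 15.
q_3 = 15 > 8, so the last convergent with denominator <= 8 is p_2/q_2 = 25/8.
The closest fraction with denominator <= 8 is either p_2/q_2 or the intermediate fraction (k*p_2 + p_1)/(k*q_2 + q_1) with the largest k >= 1 whose denominator stays <= 8; these approach x as k grows, and every other convergent or intermediate fraction in range is farther away.
Largest k: floor((8 - q_1)/q_2) = floor((8 - 7)/8) = 0.
Since k = 0, no intermediate fraction beyond p_2/q_2 has denominator <= 8, so the convergent 25/8 is the closest (its error is |166*8 - 25*53|/(53*8) = 3/424).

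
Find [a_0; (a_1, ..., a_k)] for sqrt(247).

[15; (1, 2, 1, 1, 9, 1, 9, 1, 1, 2, 1, 30)]

Write x_i = (sqrt(247) + m_i)/d_i with (m_0, d_0) = (0, 1). a_0 = floor(sqrt(247)) = 15, since 15^2 = 225 <= 247 < 256 = 16^2.
Iterate m_{i+1} = d_i*a_i - m_i, d_{i+1} = (247 - m_{i+1}^2)/d_i, a_{i+1} = floor((a_0 + m_{i+1})/d_{i+1}):
  m_1 = 1*15 - 0 = 15, d_1 = (247 - 15^2)/1 = 22/1 = 22, a_1 = floor((15 + 15)/22) = 1.
  m_2 = 22*1 - 15 = 7, d_2 = (247 - 7^2)/22 = 198/22 = 9, a_2 = floor((15 + 7)/9) = 2.
  m_3 = 9*2 - 7 = 11, d_3 = (247 - 11^2)/9 = 126/9 = 14, a_3 = floor((15 + 11)/14) = 1.
  m_4 = 14*1 - 11 = 3, d_4 = (247 - 3^2)/14 = 238/14 = 17, a_4 = floor((15 + 3)/17) = 1.
  m_5 = 17*1 - 3 = 14, d_5 = (247 - 14^2)/17 = 51/17 = 3, a_5 = floor((15 + 14)/3) = 9.
  m_6 = 3*9 - 14 = 13, d_6 = (247 - 13^2)/3 = 78/3 = 26, a_6 = floor((15 + 13)/26) = 1.
  m_7 = 26*1 - 13 = 13, d_7 = (247 - 13^2)/26 = 78/26 = 3, a_7 = floor((15 + 13)/3) = 9.
  m_8 = 3*9 - 13 = 14, d_8 = (247 - 14^2)/3 = 51/3 = 17, a_8 = floor((15 + 14)/17) = 1.
  m_9 = 17*1 - 14 = 3, d_9 = (247 - 3^2)/17 = 238/17 = 14, a_9 = floor((15 + 3)/14) = 1.
  m_10 = 14*1 - 3 = 11, d_10 = (247 - 11^2)/14 = 126/14 = 9, a_10 = floor((15 + 11)/9) = 2.
  m_11 = 9*2 - 11 = 7, d_11 = (247 - 7^2)/9 = 198/9 = 22, a_11 = floor((15 + 7)/22) = 1.
  m_12 = 22*1 - 7 = 15, d_12 = (247 - 15^2)/22 = 22/22 = 1, a_12 = floor((15 + 15)/1) = 30.
  m_13 = 1*30 - 15 = 15, d_13 = (247 - 15^2)/1 = 22/1 = 22: (m_13, d_13) = (m_1, d_1) = (15, 22), so from here the quotients repeat a_1, ..., a_12; the period length is 12.
Hence the expansion of sqrt(247) is a_0 = 15 followed by the repeating block 1, 2, 1, 1, 9, 1, 9, 1, 1, 2, 1, 30 (period 12).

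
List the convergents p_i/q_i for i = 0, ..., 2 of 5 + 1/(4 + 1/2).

5/1, 21/4, 47/9

Using the convergent recurrence p_i = a_i*p_{i-1} + p_{i-2}, q_i = a_i*q_{i-1} + q_{i-2} with p_{-2}=0, p_{-1}=1, q_{-2}=1, q_{-1}=0:
  i=0: a_0=5, p_0 = 5*1 + 0 = 5, q_0 = 5*0 + 1 = 1.
  i=1: a_1=4, p_1 = 4*5 + 1 = 21, q_1 = 4*1 + 0 = 4.
  i=2: a_2=2, p_2 = 2*21 + 5 = 47, q_2 = 2*4 + 1 = 9.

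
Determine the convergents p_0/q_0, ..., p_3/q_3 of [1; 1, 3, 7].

Using the convergent recurrence p_i = a_i*p_{i-1} + p_{i-2}, q_i = a_i*q_{i-1} + q_{i-2} with p_{-2}=0, p_{-1}=1, q_{-2}=1, q_{-1}=0:
  i=0: a_0=1, p_0 = 1*1 + 0 = 1, q_0 = 1*0 + 1 = 1.
  i=1: a_1=1, p_1 = 1*1 + 1 = 2, q_1 = 1*1 + 0 = 1.
  i=2: a_2=3, p_2 = 3*2 + 1 = 7, q_2 = 3*1 + 1 = 4.
  i=3: a_3=7, p_3 = 7*7 + 2 = 51, q_3 = 7*4 + 1 = 29.

1/1, 2/1, 7/4, 51/29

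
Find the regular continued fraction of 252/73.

[3; 2, 4, 1, 2, 2]

Run the Euclidean algorithm on 252 and 73; the successive quotients are the partial quotients a_0, a_1, ... (each step inverts the fractional part left over by the previous one):
  252 = 3*73 + 33, so a_0 = 3.
  73 = 2*33 + 7, so a_1 = 2.
  33 = 4*7 + 5, so a_2 = 4.
  7 = 1*5 + 2, so a_3 = 1.
  5 = 2*2 + 1, so a_4 = 2.
  2 = 2*1 + 0, so a_5 = 2.
The remainder reaches 0 after 6 divisions, so the expansion has 6 partial quotients, read off in order.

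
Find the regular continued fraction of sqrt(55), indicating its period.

[7; (2, 2, 2, 14)]

Write x_i = (sqrt(55) + m_i)/d_i with (m_0, d_0) = (0, 1). a_0 = floor(sqrt(55)) = 7, since 7^2 = 49 <= 55 < 64 = 8^2.
Iterate m_{i+1} = d_i*a_i - m_i, d_{i+1} = (55 - m_{i+1}^2)/d_i, a_{i+1} = floor((a_0 + m_{i+1})/d_{i+1}):
  m_1 = 1*7 - 0 = 7, d_1 = (55 - 7^2)/1 = 6/1 = 6, a_1 = floor((7 + 7)/6) = 2.
  m_2 = 6*2 - 7 = 5, d_2 = (55 - 5^2)/6 = 30/6 = 5, a_2 = floor((7 + 5)/5) = 2.
  m_3 = 5*2 - 5 = 5, d_3 = (55 - 5^2)/5 = 30/5 = 6, a_3 = floor((7 + 5)/6) = 2.
  m_4 = 6*2 - 5 = 7, d_4 = (55 - 7^2)/6 = 6/6 = 1, a_4 = floor((7 + 7)/1) = 14.
  m_5 = 1*14 - 7 = 7, d_5 = (55 - 7^2)/1 = 6/1 = 6: (m_5, d_5) = (m_1, d_1) = (7, 6), so from here the quotients repeat a_1, ..., a_4; the period length is 4.
Hence the expansion of sqrt(55) is a_0 = 7 followed by the repeating block 2, 2, 2, 14 (period 4).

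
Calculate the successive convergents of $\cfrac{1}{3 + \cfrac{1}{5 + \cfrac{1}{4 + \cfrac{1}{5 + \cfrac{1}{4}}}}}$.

Using the convergent recurrence p_i = a_i*p_{i-1} + p_{i-2}, q_i = a_i*q_{i-1} + q_{i-2} with p_{-2}=0, p_{-1}=1, q_{-2}=1, q_{-1}=0:
  i=0: a_0=0, p_0 = 0*1 + 0 = 0, q_0 = 0*0 + 1 = 1.
  i=1: a_1=3, p_1 = 3*0 + 1 = 1, q_1 = 3*1 + 0 = 3.
  i=2: a_2=5, p_2 = 5*1 + 0 = 5, q_2 = 5*3 + 1 = 16.
  i=3: a_3=4, p_3 = 4*5 + 1 = 21, q_3 = 4*16 + 3 = 67.
  i=4: a_4=5, p_4 = 5*21 + 5 = 110, q_4 = 5*67 + 16 = 351.
  i=5: a_5=4, p_5 = 4*110 + 21 = 461, q_5 = 4*351 + 67 = 1471.

0/1, 1/3, 5/16, 21/67, 110/351, 461/1471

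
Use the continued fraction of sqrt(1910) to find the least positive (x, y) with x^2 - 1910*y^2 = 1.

(x, y) = (278479, 6372)

First expand sqrt(1910) as a continued fraction. With x_i = (sqrt(1910) + m_i)/d_i and (m_0, d_0) = (0, 1): a_0 = floor(sqrt(1910)) = 43, since 43^2 = 1849 <= 1910 < 1936 = 44^2.
Iterate m_{i+1} = d_i*a_i - m_i, d_{i+1} = (1910 - m_{i+1}^2)/d_i, a_{i+1} = floor((a_0 + m_{i+1})/d_{i+1}):
  m_1 = 1*43 - 0 = 43, d_1 = (1910 - 43^2)/1 = 61/1 = 61, a_1 = floor((43 + 43)/61) = 1.
  m_2 = 61*1 - 43 = 18, d_2 = (1910 - 18^2)/61 = 1586/61 = 26, a_2 = floor((43 + 18)/26) = 2.
  m_3 = 26*2 - 18 = 34, d_3 = (1910 - 34^2)/26 = 754/26 = 29, a_3 = floor((43 + 34)/29) = 2.
  m_4 = 29*2 - 34 = 24, d_4 = (1910 - 24^2)/29 = 1334/29 = 46, a_4 = floor((43 + 24)/46) = 1.
  m_5 = 46*1 - 24 = 22, d_5 = (1910 - 22^2)/46 = 1426/46 = 31, a_5 = floor((43 + 22)/31) = 2.
  m_6 = 31*2 - 22 = 40, d_6 = (1910 - 40^2)/31 = 310/31 = 10, a_6 = floor((43 + 40)/10) = 8.
  m_7 = 10*8 - 40 = 40, d_7 = (1910 - 40^2)/10 = 310/10 = 31, a_7 = floor((43 + 40)/31) = 2.
  m_8 = 31*2 - 40 = 22, d_8 = (1910 - 22^2)/31 = 1426/31 = 46, a_8 = floor((43 + 22)/46) = 1.
  m_9 = 46*1 - 22 = 24, d_9 = (1910 - 24^2)/46 = 1334/46 = 29, a_9 = floor((43 + 24)/29) = 2.
  m_10 = 29*2 - 24 = 34, d_10 = (1910 - 34^2)/29 = 754/29 = 26, a_10 = floor((43 + 34)/26) = 2.
  m_11 = 26*2 - 34 = 18, d_11 = (1910 - 18^2)/26 = 1586/26 = 61, a_11 = floor((43 + 18)/61) = 1.
  m_12 = 61*1 - 18 = 43, d_12 = (1910 - 43^2)/61 = 61/61 = 1, a_12 = floor((43 + 43)/1) = 86.
  m_13 = 1*86 - 43 = 43, d_13 = (1910 - 43^2)/1 = 61/1 = 61: (m_13, d_13) = (m_1, d_1) = (43, 61), so from here the quotients repeat a_1, ..., a_12; the period length is 12.
So sqrt(1910) = [43; (1, 2, 2, 1, 2, 8, 2, 1, 2, 2, 1, 86)] with period length k = 12.
k is even, so the fundamental solution of x^2 - 1910y^2 = 1 is (p_{k-1}, q_{k-1}) = (p_11, q_11); compute convergents through index 11.
Convergents (p_i = a_i*p_{i-1} + p_{i-2}, q_i = a_i*q_{i-1} + q_{i-2} with p_{-2}=0, p_{-1}=1, q_{-2}=1, q_{-1}=0):
  i=0: a_0=43, p_0 = 43*1 + 0 = 43, q_0 = 43*0 + 1 = 1.
  i=1: a_1=1, p_1 = 1*43 + 1 = 44, q_1 = 1*1 + 0 = 1.
  i=2: a_2=2, p_2 = 2*44 + 43 = 131, q_2 = 2*1 + 1 = 3.
  i=3: a_3=2, p_3 = 2*131 + 44 = 306, q_3 = 2*3 + 1 = 7.
  i=4: a_4=1, p_4 = 1*306 + 131 = 437, q_4 = 1*7 + 3 = 10.
  i=5: a_5=2, p_5 = 2*437 + 306 = 1180, q_5 = 2*10 + 7 = 27.
  i=6: a_6=8, p_6 = 8*1180 + 437 = 9877, q_6 = 8*27 + 10 = 226.
  i=7: a_7=2, p_7 = 2*9877 + 1180 = 20934, q_7 = 2*226 + 27 = 479.
  i=8: a_8=1, p_8 = 1*20934 + 9877 = 30811, q_8 = 1*479 + 226 = 705.
  i=9: a_9=2, p_9 = 2*30811 + 20934 = 82556, q_9 = 2*705 + 479 = 1889.
  i=10: a_10=2, p_10 = 2*82556 + 30811 = 195923, q_10 = 2*1889 + 705 = 4483.
  i=11: a_11=1, p_11 = 1*195923 + 82556 = 278479, q_11 = 1*4483 + 1889 = 6372.
Check: 278479^2 - 1910*6372^2 = 77550553441 - 77550553440 = 1, so (x, y) = (278479, 6372) solves the equation, and by the theorem it is the least positive solution.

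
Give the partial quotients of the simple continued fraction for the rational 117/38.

Run the Euclidean algorithm on 117 and 38; the successive quotients are the partial quotients a_0, a_1, ... (each step inverts the fractional part left over by the previous one):
  117 = 3*38 + 3, so a_0 = 3.
  38 = 12*3 + 2, so a_1 = 12.
  3 = 1*2 + 1, so a_2 = 1.
  2 = 2*1 + 0, so a_3 = 2.
The remainder reaches 0 after 4 divisions, so the expansion has 4 partial quotients, read off in order.

[3; 12, 1, 2]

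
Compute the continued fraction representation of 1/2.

Run the Euclidean algorithm on 1 and 2; the successive quotients are the partial quotients a_0, a_1, ... (each step inverts the fractional part left over by the previous one):
  1 = 0*2 + 1, so a_0 = 0.
  2 = 2*1 + 0, so a_1 = 2.
The remainder reaches 0 after 2 divisions, so the expansion has 2 partial quotients, read off in order.

[0; 2]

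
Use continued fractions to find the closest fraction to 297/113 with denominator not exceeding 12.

Expand x = 297/113 as a continued fraction with the Euclidean algorithm:
  297 = 2*113 + 71, so a_0 = 2.
  113 = 1*71 + 42, so a_1 = 1.
  71 = 1*42 + 29, so a_2 = 1.
  42 = 1*29 + 13, so a_3 = 1.
  29 = 2*13 + 3, so a_4 = 2.
  13 = 4*3 + 1, so a_5 = 4.
  3 = 3*1 + 0, so a_6 = 3.
so x = [2; 1, 1, 1, 2, 4, 3].
Convergents (p_i = a_i*p_{i-1} + p_{i-2}, q_i = a_i*q_{i-1} + q_{i-2} with p_{-2}=0, p_{-1}=1, q_{-2}=1, q_{-1}=0), until the denominator exceeds 12:
  i=0: a_0=2, p_0 = 2*1 + 0 = 2, q_0 = 2*0 + 1 = 1.
  i=1: a_1=1, p_1 = 1*2 + 1 = 3, q_1 = 1*1 + 0 = 1.
  i=2: a_2=1, p_2 = 1*3 + 2 = 5, q_2 = 1*1 + 1 = 2.
  i=3: a_3=1, p_3 = 1*5 + 3 = 8, q_3 = 1*2 + 1 = 3.
  i=4: a_4=2, p_4 = 2*8 + 5 = 21, q_4 = 2*3 + 2 = 8.
  i=5: a_5=4, p_5 = 4*21 + 8 = 92, q_5 = 4*8 + 3 = 35.
q_5 = 35 > 12, so the last convergent with denominator <= 12 is p_4/q_4 = 21/8.
The closest fraction with denominator <= 12 is either p_4/q_4 or the intermediate fraction (k*p_4 + p_3)/(k*q_4 + q_3) with the largest k >= 1 whose denominator stays <= 12; these approach x as k grows, and every other convergent or intermediate fraction in range is farther away.
Largest k: floor((12 - q_3)/q_4) = floor((12 - 3)/8) = 1.
That gives (1*21 + 8)/(1*8 + 3) = 29/11.
Compare the errors: |x - 21/8| = |297*8 - 21*113|/(113*8) = 3/904, and |x - 29/11| = |297*11 - 29*113|/(113*11) = 10/1243.
Cross-multiplying, 3*1243 = 3729 < 9040 = 10*904, so 3/904 is smaller: the convergent 21/8 is closer to x than 29/11.

21/8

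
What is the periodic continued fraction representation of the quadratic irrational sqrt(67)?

[8; (5, 2, 1, 1, 7, 1, 1, 2, 5, 16)]

Write x_i = (sqrt(67) + m_i)/d_i with (m_0, d_0) = (0, 1). a_0 = floor(sqrt(67)) = 8, since 8^2 = 64 <= 67 < 81 = 9^2.
Iterate m_{i+1} = d_i*a_i - m_i, d_{i+1} = (67 - m_{i+1}^2)/d_i, a_{i+1} = floor((a_0 + m_{i+1})/d_{i+1}):
  m_1 = 1*8 - 0 = 8, d_1 = (67 - 8^2)/1 = 3/1 = 3, a_1 = floor((8 + 8)/3) = 5.
  m_2 = 3*5 - 8 = 7, d_2 = (67 - 7^2)/3 = 18/3 = 6, a_2 = floor((8 + 7)/6) = 2.
  m_3 = 6*2 - 7 = 5, d_3 = (67 - 5^2)/6 = 42/6 = 7, a_3 = floor((8 + 5)/7) = 1.
  m_4 = 7*1 - 5 = 2, d_4 = (67 - 2^2)/7 = 63/7 = 9, a_4 = floor((8 + 2)/9) = 1.
  m_5 = 9*1 - 2 = 7, d_5 = (67 - 7^2)/9 = 18/9 = 2, a_5 = floor((8 + 7)/2) = 7.
  m_6 = 2*7 - 7 = 7, d_6 = (67 - 7^2)/2 = 18/2 = 9, a_6 = floor((8 + 7)/9) = 1.
  m_7 = 9*1 - 7 = 2, d_7 = (67 - 2^2)/9 = 63/9 = 7, a_7 = floor((8 + 2)/7) = 1.
  m_8 = 7*1 - 2 = 5, d_8 = (67 - 5^2)/7 = 42/7 = 6, a_8 = floor((8 + 5)/6) = 2.
  m_9 = 6*2 - 5 = 7, d_9 = (67 - 7^2)/6 = 18/6 = 3, a_9 = floor((8 + 7)/3) = 5.
  m_10 = 3*5 - 7 = 8, d_10 = (67 - 8^2)/3 = 3/3 = 1, a_10 = floor((8 + 8)/1) = 16.
  m_11 = 1*16 - 8 = 8, d_11 = (67 - 8^2)/1 = 3/1 = 3: (m_11, d_11) = (m_1, d_1) = (8, 3), so from here the quotients repeat a_1, ..., a_10; the period length is 10.
Hence the expansion of sqrt(67) is a_0 = 8 followed by the repeating block 5, 2, 1, 1, 7, 1, 1, 2, 5, 16 (period 10).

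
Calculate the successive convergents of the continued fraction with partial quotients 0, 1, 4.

Using the convergent recurrence p_i = a_i*p_{i-1} + p_{i-2}, q_i = a_i*q_{i-1} + q_{i-2} with p_{-2}=0, p_{-1}=1, q_{-2}=1, q_{-1}=0:
  i=0: a_0=0, p_0 = 0*1 + 0 = 0, q_0 = 0*0 + 1 = 1.
  i=1: a_1=1, p_1 = 1*0 + 1 = 1, q_1 = 1*1 + 0 = 1.
  i=2: a_2=4, p_2 = 4*1 + 0 = 4, q_2 = 4*1 + 1 = 5.

0/1, 1/1, 4/5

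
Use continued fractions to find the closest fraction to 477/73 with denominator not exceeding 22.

98/15

Expand x = 477/73 as a continued fraction with the Euclidean algorithm:
  477 = 6*73 + 39, so a_0 = 6.
  73 = 1*39 + 34, so a_1 = 1.
  39 = 1*34 + 5, so a_2 = 1.
  34 = 6*5 + 4, so a_3 = 6.
  5 = 1*4 + 1, so a_4 = 1.
  4 = 4*1 + 0, so a_5 = 4.
so x = [6; 1, 1, 6, 1, 4].
Convergents (p_i = a_i*p_{i-1} + p_{i-2}, q_i = a_i*q_{i-1} + q_{i-2} with p_{-2}=0, p_{-1}=1, q_{-2}=1, q_{-1}=0), until the denominator exceeds 22:
  i=0: a_0=6, p_0 = 6*1 + 0 = 6, q_0 = 6*0 + 1 = 1.
  i=1: a_1=1, p_1 = 1*6 + 1 = 7, q_1 = 1*1 + 0 = 1.
  i=2: a_2=1, p_2 = 1*7 + 6 = 13, q_2 = 1*1 + 1 = 2.
  i=3: a_3=6, p_3 = 6*13 + 7 = 85, q_3 = 6*2 + 1 = 13.
  i=4: a_4=1, p_4 = 1*85 + 13 = 98, q_4 = 1*13 + 2 = 15.
  i=5: a_5=4, p_5 = 4*98 + 85 = 477, q_5 = 4*15 + 13 = 73.
q_5 = 73 > 22, so the last convergent with denominator <= 22 is p_4/q_4 = 98/15.
The closest fraction with denominator <= 22 is either p_4/q_4 or the intermediate fraction (k*p_4 + p_3)/(k*q_4 + q_3) with the largest k >= 1 whose denominator stays <= 22; these approach x as k grows, and every other convergent or intermediate fraction in range is farther away.
Largest k: floor((22 - q_3)/q_4) = floor((22 - 13)/15) = 0.
Since k = 0, no intermediate fraction beyond p_4/q_4 has denominator <= 22, so the convergent 98/15 is the closest (its error is |477*15 - 98*73|/(73*15) = 1/1095).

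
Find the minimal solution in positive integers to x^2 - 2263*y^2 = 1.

First expand sqrt(2263) as a continued fraction. With x_i = (sqrt(2263) + m_i)/d_i and (m_0, d_0) = (0, 1): a_0 = floor(sqrt(2263)) = 47, since 47^2 = 2209 <= 2263 < 2304 = 48^2.
Iterate m_{i+1} = d_i*a_i - m_i, d_{i+1} = (2263 - m_{i+1}^2)/d_i, a_{i+1} = floor((a_0 + m_{i+1})/d_{i+1}):
  m_1 = 1*47 - 0 = 47, d_1 = (2263 - 47^2)/1 = 54/1 = 54, a_1 = floor((47 + 47)/54) = 1.
  m_2 = 54*1 - 47 = 7, d_2 = (2263 - 7^2)/54 = 2214/54 = 41, a_2 = floor((47 + 7)/41) = 1.
  m_3 = 41*1 - 7 = 34, d_3 = (2263 - 34^2)/41 = 1107/41 = 27, a_3 = floor((47 + 34)/27) = 3.
  m_4 = 27*3 - 34 = 47, d_4 = (2263 - 47^2)/27 = 54/27 = 2, a_4 = floor((47 + 47)/2) = 47.
  m_5 = 2*47 - 47 = 47, d_5 = (2263 - 47^2)/2 = 54/2 = 27, a_5 = floor((47 + 47)/27) = 3.
  m_6 = 27*3 - 47 = 34, d_6 = (2263 - 34^2)/27 = 1107/27 = 41, a_6 = floor((47 + 34)/41) = 1.
  m_7 = 41*1 - 34 = 7, d_7 = (2263 - 7^2)/41 = 2214/41 = 54, a_7 = floor((47 + 7)/54) = 1.
  m_8 = 54*1 - 7 = 47, d_8 = (2263 - 47^2)/54 = 54/54 = 1, a_8 = floor((47 + 47)/1) = 94.
  m_9 = 1*94 - 47 = 47, d_9 = (2263 - 47^2)/1 = 54/1 = 54: (m_9, d_9) = (m_1, d_1) = (47, 54), so from here the quotients repeat a_1, ..., a_8; the period length is 8.
So sqrt(2263) = [47; (1, 1, 3, 47, 3, 1, 1, 94)] with period length k = 8.
k is even, so the fundamental solution of x^2 - 2263y^2 = 1 is (p_{k-1}, q_{k-1}) = (p_7, q_7); compute convergents through index 7.
Convergents (p_i = a_i*p_{i-1} + p_{i-2}, q_i = a_i*q_{i-1} + q_{i-2} with p_{-2}=0, p_{-1}=1, q_{-2}=1, q_{-1}=0):
  i=0: a_0=47, p_0 = 47*1 + 0 = 47, q_0 = 47*0 + 1 = 1.
  i=1: a_1=1, p_1 = 1*47 + 1 = 48, q_1 = 1*1 + 0 = 1.
  i=2: a_2=1, p_2 = 1*48 + 47 = 95, q_2 = 1*1 + 1 = 2.
  i=3: a_3=3, p_3 = 3*95 + 48 = 333, q_3 = 3*2 + 1 = 7.
  i=4: a_4=47, p_4 = 47*333 + 95 = 15746, q_4 = 47*7 + 2 = 331.
  i=5: a_5=3, p_5 = 3*15746 + 333 = 47571, q_5 = 3*331 + 7 = 1000.
  i=6: a_6=1, p_6 = 1*47571 + 15746 = 63317, q_6 = 1*1000 + 331 = 1331.
  i=7: a_7=1, p_7 = 1*63317 + 47571 = 110888, q_7 = 1*1331 + 1000 = 2331.
Check: 110888^2 - 2263*2331^2 = 12296148544 - 12296148543 = 1, so (x, y) = (110888, 2331) solves the equation, and by the theorem it is the least positive solution.

(x, y) = (110888, 2331)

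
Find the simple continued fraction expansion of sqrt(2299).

Write x_i = (sqrt(2299) + m_i)/d_i with (m_0, d_0) = (0, 1). a_0 = floor(sqrt(2299)) = 47, since 47^2 = 2209 <= 2299 < 2304 = 48^2.
Iterate m_{i+1} = d_i*a_i - m_i, d_{i+1} = (2299 - m_{i+1}^2)/d_i, a_{i+1} = floor((a_0 + m_{i+1})/d_{i+1}):
  m_1 = 1*47 - 0 = 47, d_1 = (2299 - 47^2)/1 = 90/1 = 90, a_1 = floor((47 + 47)/90) = 1.
  m_2 = 90*1 - 47 = 43, d_2 = (2299 - 43^2)/90 = 450/90 = 5, a_2 = floor((47 + 43)/5) = 18.
  m_3 = 5*18 - 43 = 47, d_3 = (2299 - 47^2)/5 = 90/5 = 18, a_3 = floor((47 + 47)/18) = 5.
  m_4 = 18*5 - 47 = 43, d_4 = (2299 - 43^2)/18 = 450/18 = 25, a_4 = floor((47 + 43)/25) = 3.
  m_5 = 25*3 - 43 = 32, d_5 = (2299 - 32^2)/25 = 1275/25 = 51, a_5 = floor((47 + 32)/51) = 1.
  m_6 = 51*1 - 32 = 19, d_6 = (2299 - 19^2)/51 = 1938/51 = 38, a_6 = floor((47 + 19)/38) = 1.
  m_7 = 38*1 - 19 = 19, d_7 = (2299 - 19^2)/38 = 1938/38 = 51, a_7 = floor((47 + 19)/51) = 1.
  m_8 = 51*1 - 19 = 32, d_8 = (2299 - 32^2)/51 = 1275/51 = 25, a_8 = floor((47 + 32)/25) = 3.
  m_9 = 25*3 - 32 = 43, d_9 = (2299 - 43^2)/25 = 450/25 = 18, a_9 = floor((47 + 43)/18) = 5.
  m_10 = 18*5 - 43 = 47, d_10 = (2299 - 47^2)/18 = 90/18 = 5, a_10 = floor((47 + 47)/5) = 18.
  m_11 = 5*18 - 47 = 43, d_11 = (2299 - 43^2)/5 = 450/5 = 90, a_11 = floor((47 + 43)/90) = 1.
  m_12 = 90*1 - 43 = 47, d_12 = (2299 - 47^2)/90 = 90/90 = 1, a_12 = floor((47 + 47)/1) = 94.
  m_13 = 1*94 - 47 = 47, d_13 = (2299 - 47^2)/1 = 90/1 = 90: (m_13, d_13) = (m_1, d_1) = (47, 90), so from here the quotients repeat a_1, ..., a_12; the period length is 12.
Hence the expansion of sqrt(2299) is a_0 = 47 followed by the repeating block 1, 18, 5, 3, 1, 1, 1, 3, 5, 18, 1, 94 (period 12).

[47; (1, 18, 5, 3, 1, 1, 1, 3, 5, 18, 1, 94)]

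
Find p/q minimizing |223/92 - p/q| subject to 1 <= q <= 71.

Expand x = 223/92 as a continued fraction with the Euclidean algorithm:
  223 = 2*92 + 39, so a_0 = 2.
  92 = 2*39 + 14, so a_1 = 2.
  39 = 2*14 + 11, so a_2 = 2.
  14 = 1*11 + 3, so a_3 = 1.
  11 = 3*3 + 2, so a_4 = 3.
  3 = 1*2 + 1, so a_5 = 1.
  2 = 2*1 + 0, so a_6 = 2.
so x = [2; 2, 2, 1, 3, 1, 2].
Convergents (p_i = a_i*p_{i-1} + p_{i-2}, q_i = a_i*q_{i-1} + q_{i-2} with p_{-2}=0, p_{-1}=1, q_{-2}=1, q_{-1}=0), until the denominator exceeds 71:
  i=0: a_0=2, p_0 = 2*1 + 0 = 2, q_0 = 2*0 + 1 = 1.
  i=1: a_1=2, p_1 = 2*2 + 1 = 5, q_1 = 2*1 + 0 = 2.
  i=2: a_2=2, p_2 = 2*5 + 2 = 12, q_2 = 2*2 + 1 = 5.
  i=3: a_3=1, p_3 = 1*12 + 5 = 17, q_3 = 1*5 + 2 = 7.
  i=4: a_4=3, p_4 = 3*17 + 12 = 63, q_4 = 3*7 + 5 = 26.
  i=5: a_5=1, p_5 = 1*63 + 17 = 80, q_5 = 1*26 + 7 = 33.
  i=6: a_6=2, p_6 = 2*80 + 63 = 223, q_6 = 2*33 + 26 = 92.
q_6 = 92 > 71, so the last convergent with denominator <= 71 is p_5/q_5 = 80/33.
The closest fraction with denominator <= 71 is either p_5/q_5 or the intermediate fraction (k*p_5 + p_4)/(k*q_5 + q_4) with the largest k >= 1 whose denominator stays <= 71; these approach x as k grows, and every other convergent or intermediate fraction in range is farther away.
Largest k: floor((71 - q_4)/q_5) = floor((71 - 26)/33) = 1.
That gives (1*80 + 63)/(1*33 + 26) = 143/59.
Compare the errors: |x - 80/33| = |223*33 - 80*92|/(92*33) = 1/3036, and |x - 143/59| = |223*59 - 143*92|/(92*59) = 1/5428.
Cross-multiplying, 1*3036 = 3036 < 5428 = 1*5428, so 1/5428 is smaller: the intermediate fraction 143/59 is closer to x than 80/33.

143/59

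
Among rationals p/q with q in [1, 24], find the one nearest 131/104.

29/23

Expand x = 131/104 as a continued fraction with the Euclidean algorithm:
  131 = 1*104 + 27, so a_0 = 1.
  104 = 3*27 + 23, so a_1 = 3.
  27 = 1*23 + 4, so a_2 = 1.
  23 = 5*4 + 3, so a_3 = 5.
  4 = 1*3 + 1, so a_4 = 1.
  3 = 3*1 + 0, so a_5 = 3.
so x = [1; 3, 1, 5, 1, 3].
Convergents (p_i = a_i*p_{i-1} + p_{i-2}, q_i = a_i*q_{i-1} + q_{i-2} with p_{-2}=0, p_{-1}=1, q_{-2}=1, q_{-1}=0), until the denominator exceeds 24:
  i=0: a_0=1, p_0 = 1*1 + 0 = 1, q_0 = 1*0 + 1 = 1.
  i=1: a_1=3, p_1 = 3*1 + 1 = 4, q_1 = 3*1 + 0 = 3.
  i=2: a_2=1, p_2 = 1*4 + 1 = 5, q_2 = 1*3 + 1 = 4.
  i=3: a_3=5, p_3 = 5*5 + 4 = 29, q_3 = 5*4 + 3 = 23.
  i=4: a_4=1, p_4 = 1*29 + 5 = 34, q_4 = 1*23 + 4 = 27.
q_4 = 27 > 24, so the last convergent with denominator <= 24 is p_3/q_3 = 29/23.
The closest fraction with denominator <= 24 is either p_3/q_3 or the intermediate fraction (k*p_3 + p_2)/(k*q_3 + q_2) with the largest k >= 1 whose denominator stays <= 24; these approach x as k grows, and every other convergent or intermediate fraction in range is farther away.
Largest k: floor((24 - q_2)/q_3) = floor((24 - 4)/23) = 0.
Since k = 0, no intermediate fraction beyond p_3/q_3 has denominator <= 24, so the convergent 29/23 is the closest (its error is |131*23 - 29*104|/(104*23) = 3/2392).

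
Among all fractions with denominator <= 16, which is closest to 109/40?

30/11

Expand x = 109/40 as a continued fraction with the Euclidean algorithm:
  109 = 2*40 + 29, so a_0 = 2.
  40 = 1*29 + 11, so a_1 = 1.
  29 = 2*11 + 7, so a_2 = 2.
  11 = 1*7 + 4, so a_3 = 1.
  7 = 1*4 + 3, so a_4 = 1.
  4 = 1*3 + 1, so a_5 = 1.
  3 = 3*1 + 0, so a_6 = 3.
so x = [2; 1, 2, 1, 1, 1, 3].
Convergents (p_i = a_i*p_{i-1} + p_{i-2}, q_i = a_i*q_{i-1} + q_{i-2} with p_{-2}=0, p_{-1}=1, q_{-2}=1, q_{-1}=0), until the denominator exceeds 16:
  i=0: a_0=2, p_0 = 2*1 + 0 = 2, q_0 = 2*0 + 1 = 1.
  i=1: a_1=1, p_1 = 1*2 + 1 = 3, q_1 = 1*1 + 0 = 1.
  i=2: a_2=2, p_2 = 2*3 + 2 = 8, q_2 = 2*1 + 1 = 3.
  i=3: a_3=1, p_3 = 1*8 + 3 = 11, q_3 = 1*3 + 1 = 4.
  i=4: a_4=1, p_4 = 1*11 + 8 = 19, q_4 = 1*4 + 3 = 7.
  i=5: a_5=1, p_5 = 1*19 + 11 = 30, q_5 = 1*7 + 4 = 11.
  i=6: a_6=3, p_6 = 3*30 + 19 = 109, q_6 = 3*11 + 7 = 40.
q_6 = 40 > 16, so the last convergent with denominator <= 16 is p_5/q_5 = 30/11.
The closest fraction with denominator <= 16 is either p_5/q_5 or the intermediate fraction (k*p_5 + p_4)/(k*q_5 + q_4) with the largest k >= 1 whose denominator stays <= 16; these approach x as k grows, and every other convergent or intermediate fraction in range is farther away.
Largest k: floor((16 - q_4)/q_5) = floor((16 - 7)/11) = 0.
Since k = 0, no intermediate fraction beyond p_5/q_5 has denominator <= 16, so the convergent 30/11 is the closest (its error is |109*11 - 30*40|/(40*11) = 1/440).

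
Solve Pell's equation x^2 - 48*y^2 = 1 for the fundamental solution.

(x, y) = (7, 1)

First expand sqrt(48) as a continued fraction. With x_i = (sqrt(48) + m_i)/d_i and (m_0, d_0) = (0, 1): a_0 = floor(sqrt(48)) = 6, since 6^2 = 36 <= 48 < 49 = 7^2.
Iterate m_{i+1} = d_i*a_i - m_i, d_{i+1} = (48 - m_{i+1}^2)/d_i, a_{i+1} = floor((a_0 + m_{i+1})/d_{i+1}):
  m_1 = 1*6 - 0 = 6, d_1 = (48 - 6^2)/1 = 12/1 = 12, a_1 = floor((6 + 6)/12) = 1.
  m_2 = 12*1 - 6 = 6, d_2 = (48 - 6^2)/12 = 12/12 = 1, a_2 = floor((6 + 6)/1) = 12.
  m_3 = 1*12 - 6 = 6, d_3 = (48 - 6^2)/1 = 12/1 = 12: (m_3, d_3) = (m_1, d_1) = (6, 12), so from here the quotients repeat a_1, a_2; the period length is 2.
So sqrt(48) = [6; (1, 12)] with period length k = 2.
k is even, so the fundamental solution of x^2 - 48y^2 = 1 is (p_{k-1}, q_{k-1}) = (p_1, q_1); compute convergents through index 1.
Convergents (p_i = a_i*p_{i-1} + p_{i-2}, q_i = a_i*q_{i-1} + q_{i-2} with p_{-2}=0, p_{-1}=1, q_{-2}=1, q_{-1}=0):
  i=0: a_0=6, p_0 = 6*1 + 0 = 6, q_0 = 6*0 + 1 = 1.
  i=1: a_1=1, p_1 = 1*6 + 1 = 7, q_1 = 1*1 + 0 = 1.
Check: 7^2 - 48*1^2 = 49 - 48 = 1, so (x, y) = (7, 1) solves the equation, and by the theorem it is the least positive solution.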